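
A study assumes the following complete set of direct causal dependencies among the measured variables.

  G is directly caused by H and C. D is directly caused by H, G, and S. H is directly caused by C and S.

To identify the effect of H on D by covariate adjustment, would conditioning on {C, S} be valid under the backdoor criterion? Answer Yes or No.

Yes

Backdoor paths from H to D (paths whose first edge points into H):
  P1: H <- S -> D
  P2: H <- C -> G -> D
Condition 1 (no descendant of H in the set): holds — descendants of H are {D, G}; none are in {C, S}.
Condition 2 (every backdoor path blocked by {C, S}):
  P1: blocked at fork node S ∈ conditioning set.
  P2: blocked at fork node C ∈ conditioning set.
{C, S} satisfies the backdoor criterion.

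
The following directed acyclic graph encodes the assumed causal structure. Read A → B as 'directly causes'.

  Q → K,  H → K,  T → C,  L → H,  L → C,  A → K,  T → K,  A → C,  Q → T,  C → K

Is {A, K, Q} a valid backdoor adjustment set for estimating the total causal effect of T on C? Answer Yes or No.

Backdoor paths from T to C (paths whose first edge points into T):
  P1: T <- Q -> K <- A -> C
  P2: T <- Q -> K <- H <- L -> C
  P3: T <- Q -> K <- C
Condition 1 (no descendant of T in the set): FAILS — K is a descendant of T.
Condition 2 (every backdoor path blocked by {A, K, Q}):
  P1: blocked at fork node Q ∈ conditioning set.
  P2: blocked at fork node Q ∈ conditioning set.
  P3: blocked at fork node Q ∈ conditioning set.
{A, K, Q} does not satisfy the backdoor criterion.

No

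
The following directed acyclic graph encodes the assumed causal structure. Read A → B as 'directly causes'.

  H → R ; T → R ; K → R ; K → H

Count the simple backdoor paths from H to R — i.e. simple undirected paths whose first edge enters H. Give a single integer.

A backdoor path from H to R is any simple undirected path whose first edge points into H (i.e. leaves H via a parent).
Parents of H: {K}.
Enumerating:
  P1: H <- K -> R
That exhausts the simple backdoor paths. Count: 1.

1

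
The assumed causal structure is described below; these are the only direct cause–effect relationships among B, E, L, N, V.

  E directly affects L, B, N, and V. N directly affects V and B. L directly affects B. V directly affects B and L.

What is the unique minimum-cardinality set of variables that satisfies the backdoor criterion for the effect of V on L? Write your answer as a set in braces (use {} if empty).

Variables eligible for adjustment (non-descendants of V, excluding V and L): {E, N}.
Backdoor paths from V to L:
  P1: V <- E -> N -> B <- L
  P2: V <- E -> L
  P3: V <- E -> B <- L
  P4: V <- N <- E -> L
  P5: V <- N <- E -> B <- L
  P6: V <- N -> B <- E -> L
  P7: V <- N -> B <- L
The empty set is not sufficient: P2 (V <- E -> L) has no collider blocking it and no conditioned non-collider, so it is open.
Try {E}:
  P1: blocked at fork node E ∈ conditioning set.
  P2: blocked at fork node E ∈ conditioning set.
  P3: blocked at fork node E ∈ conditioning set.
  P4: blocked at fork node E ∈ conditioning set.
  P5: blocked at fork node E ∈ conditioning set.
  P6: blocked at collider B (neither it nor any descendant is in the conditioning set).
  P7: blocked at collider B (neither it nor any descendant is in the conditioning set).
{E} contains no descendant of V and blocks every backdoor path.
No other singleton works — e.g. {N} leaves P2 open — so {E} is the unique smallest valid adjustment set.

{E}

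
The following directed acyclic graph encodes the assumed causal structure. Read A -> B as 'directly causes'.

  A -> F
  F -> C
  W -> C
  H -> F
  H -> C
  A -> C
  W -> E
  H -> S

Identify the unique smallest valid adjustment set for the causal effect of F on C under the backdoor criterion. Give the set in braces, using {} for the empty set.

{A, H}

Variables eligible for adjustment (non-descendants of F, excluding F and C): {A, E, H, S, W}.
Backdoor paths from F to C:
  P1: F <- A -> C
  P2: F <- H -> C
The empty set is not sufficient: P1 (F <- A -> C) has no collider blocking it and no conditioned non-collider, so it is open.
Try {A, H}:
  P1: blocked at fork node A ∈ conditioning set.
  P2: blocked at fork node H ∈ conditioning set.
{A, H} contains no descendant of F and blocks every backdoor path.
Every element of {A, H} is needed (dropping A leaves P1 open; dropping H leaves P2 open), so no proper subset is valid.
Among all size-2 subsets of the eligible variables, only {A, H} blocks every backdoor path, so it is the unique smallest valid adjustment set.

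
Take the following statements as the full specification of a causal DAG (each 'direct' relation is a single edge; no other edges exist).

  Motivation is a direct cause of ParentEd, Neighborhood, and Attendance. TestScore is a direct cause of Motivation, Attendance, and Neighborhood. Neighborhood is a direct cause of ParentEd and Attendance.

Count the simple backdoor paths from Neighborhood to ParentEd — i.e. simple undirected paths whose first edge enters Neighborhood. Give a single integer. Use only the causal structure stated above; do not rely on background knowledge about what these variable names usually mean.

A backdoor path from Neighborhood to ParentEd is any simple undirected path whose first edge points into Neighborhood (i.e. leaves Neighborhood via a parent).
Parents of Neighborhood: {Motivation, TestScore}.
Enumerating:
  P1: Neighborhood <- TestScore -> Motivation -> ParentEd
  P2: Neighborhood <- TestScore -> Attendance <- Motivation -> ParentEd
  P3: Neighborhood <- Motivation -> ParentEd
That exhausts the simple backdoor paths. Count: 3.

3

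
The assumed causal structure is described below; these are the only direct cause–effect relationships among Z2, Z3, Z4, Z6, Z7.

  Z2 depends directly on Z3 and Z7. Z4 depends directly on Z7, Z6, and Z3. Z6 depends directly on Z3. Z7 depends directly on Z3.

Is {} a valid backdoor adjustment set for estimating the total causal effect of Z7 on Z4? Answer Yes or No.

No

Backdoor paths from Z7 to Z4 (paths whose first edge points into Z7):
  P1: Z7 <- Z3 -> Z6 -> Z4
  P2: Z7 <- Z3 -> Z4
Condition 1 (no descendant of Z7 in the set): holds — descendants of Z7 are {Z2, Z4}; none are in {}.
Condition 2 (every backdoor path blocked by {}):
  P1: open — no interior node is in the conditioning set.
  P2: open — no interior node is in the conditioning set.
{} does not satisfy the backdoor criterion.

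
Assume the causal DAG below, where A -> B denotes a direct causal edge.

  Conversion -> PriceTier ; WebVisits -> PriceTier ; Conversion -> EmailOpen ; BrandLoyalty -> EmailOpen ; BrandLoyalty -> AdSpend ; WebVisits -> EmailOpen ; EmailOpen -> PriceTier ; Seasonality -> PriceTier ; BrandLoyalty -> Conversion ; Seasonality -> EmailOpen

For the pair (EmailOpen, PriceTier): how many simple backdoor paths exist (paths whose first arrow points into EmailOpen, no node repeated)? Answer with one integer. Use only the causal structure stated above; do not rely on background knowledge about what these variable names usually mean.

A backdoor path from EmailOpen to PriceTier is any simple undirected path whose first edge points into EmailOpen (i.e. leaves EmailOpen via a parent).
Parents of EmailOpen: {BrandLoyalty, Conversion, Seasonality, WebVisits}.
Enumerating:
  P1: EmailOpen <- BrandLoyalty -> Conversion -> PriceTier
  P2: EmailOpen <- Seasonality -> PriceTier
  P3: EmailOpen <- WebVisits -> PriceTier
  P4: EmailOpen <- Conversion -> PriceTier
That exhausts the simple backdoor paths. Count: 4.

4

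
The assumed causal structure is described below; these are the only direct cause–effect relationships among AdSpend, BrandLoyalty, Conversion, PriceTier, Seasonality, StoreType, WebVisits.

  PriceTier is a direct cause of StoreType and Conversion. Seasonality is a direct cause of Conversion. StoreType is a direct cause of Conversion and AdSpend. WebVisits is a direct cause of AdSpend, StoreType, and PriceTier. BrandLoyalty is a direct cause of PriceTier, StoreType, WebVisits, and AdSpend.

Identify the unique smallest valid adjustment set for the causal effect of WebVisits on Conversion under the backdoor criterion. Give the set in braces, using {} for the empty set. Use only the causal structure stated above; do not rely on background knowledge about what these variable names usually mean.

{BrandLoyalty}

Variables eligible for adjustment (non-descendants of WebVisits, excluding WebVisits and Conversion): {BrandLoyalty, Seasonality}.
Backdoor paths from WebVisits to Conversion:
  P1: WebVisits <- BrandLoyalty -> PriceTier -> StoreType -> Conversion
  P2: WebVisits <- BrandLoyalty -> PriceTier -> Conversion
  P3: WebVisits <- BrandLoyalty -> StoreType <- PriceTier -> Conversion
  P4: WebVisits <- BrandLoyalty -> StoreType -> Conversion
  P5: WebVisits <- BrandLoyalty -> AdSpend <- StoreType <- PriceTier -> Conversion
  P6: WebVisits <- BrandLoyalty -> AdSpend <- StoreType -> Conversion
The empty set is not sufficient: P1 (WebVisits <- BrandLoyalty -> PriceTier -> StoreType -> Conversion) has no collider blocking it and no conditioned non-collider, so it is open.
Try {BrandLoyalty}:
  P1: blocked at fork node BrandLoyalty ∈ conditioning set.
  P2: blocked at fork node BrandLoyalty ∈ conditioning set.
  P3: blocked at fork node BrandLoyalty ∈ conditioning set.
  P4: blocked at fork node BrandLoyalty ∈ conditioning set.
  P5: blocked at fork node BrandLoyalty ∈ conditioning set.
  P6: blocked at fork node BrandLoyalty ∈ conditioning set.
{BrandLoyalty} contains no descendant of WebVisits and blocks every backdoor path.
No other singleton works — e.g. {Seasonality} leaves P1 open — so {BrandLoyalty} is the unique smallest valid adjustment set.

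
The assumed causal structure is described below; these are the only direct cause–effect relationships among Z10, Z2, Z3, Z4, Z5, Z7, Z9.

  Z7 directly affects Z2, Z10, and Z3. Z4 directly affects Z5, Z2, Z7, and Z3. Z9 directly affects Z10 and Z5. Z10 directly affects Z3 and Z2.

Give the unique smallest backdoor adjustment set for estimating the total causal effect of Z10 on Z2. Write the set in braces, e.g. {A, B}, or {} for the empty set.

Variables eligible for adjustment (non-descendants of Z10, excluding Z10 and Z2): {Z4, Z5, Z7, Z9}.
Backdoor paths from Z10 to Z2:
  P1: Z10 <- Z9 -> Z5 <- Z4 -> Z7 -> Z2
  P2: Z10 <- Z9 -> Z5 <- Z4 -> Z3 <- Z7 -> Z2
  P3: Z10 <- Z9 -> Z5 <- Z4 -> Z2
  P4: Z10 <- Z7 <- Z4 -> Z2
  P5: Z10 <- Z7 -> Z3 <- Z4 -> Z2
  P6: Z10 <- Z7 -> Z2
The empty set is not sufficient: P4 (Z10 <- Z7 <- Z4 -> Z2) has no collider blocking it and no conditioned non-collider, so it is open.
Try {Z7}:
  P1: blocked at collider Z5 (neither it nor any descendant is in the conditioning set).
  P2: blocked at collider Z5 (neither it nor any descendant is in the conditioning set).
  P3: blocked at collider Z5 (neither it nor any descendant is in the conditioning set).
  P4: blocked at chain node Z7 ∈ conditioning set.
  P5: blocked at fork node Z7 ∈ conditioning set.
  P6: blocked at fork node Z7 ∈ conditioning set.
{Z7} contains no descendant of Z10 and blocks every backdoor path.
No other singleton works — e.g. {Z4} leaves P6 open — so {Z7} is the unique smallest valid adjustment set.

{Z7}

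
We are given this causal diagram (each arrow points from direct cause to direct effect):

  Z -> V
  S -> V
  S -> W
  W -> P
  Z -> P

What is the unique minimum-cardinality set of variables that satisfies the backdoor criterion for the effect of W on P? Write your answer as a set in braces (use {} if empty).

Variables eligible for adjustment (non-descendants of W, excluding W and P): {S, V, Z}.
Backdoor paths from W to P:
  P1: W <- S -> V <- Z -> P
Each backdoor path contains an unconditioned collider, so every path is already blocked with the empty conditioning set:
  P1: blocked at collider V (neither it nor any descendant is in the conditioning set).
The empty set is therefore the unique smallest valid set.

{}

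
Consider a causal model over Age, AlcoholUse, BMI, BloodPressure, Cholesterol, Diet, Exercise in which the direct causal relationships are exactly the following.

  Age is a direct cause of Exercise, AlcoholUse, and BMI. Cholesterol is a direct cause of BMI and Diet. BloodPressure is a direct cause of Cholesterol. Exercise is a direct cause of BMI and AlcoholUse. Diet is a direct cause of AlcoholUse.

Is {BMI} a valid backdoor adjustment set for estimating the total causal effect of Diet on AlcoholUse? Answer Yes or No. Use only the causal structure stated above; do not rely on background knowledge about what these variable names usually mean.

Backdoor paths from Diet to AlcoholUse (paths whose first edge points into Diet):
  P1: Diet <- Cholesterol -> BMI <- Age -> Exercise -> AlcoholUse
  P2: Diet <- Cholesterol -> BMI <- Age -> AlcoholUse
  P3: Diet <- Cholesterol -> BMI <- Exercise <- Age -> AlcoholUse
  P4: Diet <- Cholesterol -> BMI <- Exercise -> AlcoholUse
Condition 1 (no descendant of Diet in the set): holds — descendants of Diet are {AlcoholUse}; none are in {BMI}.
Condition 2 (every backdoor path blocked by {BMI}):
  P1: open — collider(s) BMI are conditioned on (or have a conditioned descendant) and no non-collider on the path is in the set.
  P2: open — collider(s) BMI are conditioned on (or have a conditioned descendant) and no non-collider on the path is in the set.
  P3: open — collider(s) BMI are conditioned on (or have a conditioned descendant) and no non-collider on the path is in the set.
  P4: open — collider(s) BMI are conditioned on (or have a conditioned descendant) and no non-collider on the path is in the set.
{BMI} does not satisfy the backdoor criterion.

No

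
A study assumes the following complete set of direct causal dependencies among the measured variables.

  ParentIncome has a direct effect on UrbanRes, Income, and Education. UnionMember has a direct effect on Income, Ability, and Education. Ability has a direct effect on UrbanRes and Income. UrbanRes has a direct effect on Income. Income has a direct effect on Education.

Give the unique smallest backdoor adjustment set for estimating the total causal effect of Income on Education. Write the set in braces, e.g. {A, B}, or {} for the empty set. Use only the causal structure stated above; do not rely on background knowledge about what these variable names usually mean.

{ParentIncome, UnionMember}

Variables eligible for adjustment (non-descendants of Income, excluding Income and Education): {Ability, ParentIncome, UnionMember, UrbanRes}.
Backdoor paths from Income to Education:
  P1: Income <- UnionMember -> Ability -> UrbanRes <- ParentIncome -> Education
  P2: Income <- UnionMember -> Education
  P3: Income <- ParentIncome -> UrbanRes <- Ability <- UnionMember -> Education
  P4: Income <- ParentIncome -> Education
  P5: Income <- Ability <- UnionMember -> Education
  P6: Income <- Ability -> UrbanRes <- ParentIncome -> Education
  P7: Income <- UrbanRes <- ParentIncome -> Education
  P8: Income <- UrbanRes <- Ability <- UnionMember -> Education
The empty set is not sufficient: P2 (Income <- UnionMember -> Education) has no collider blocking it and no conditioned non-collider, so it is open.
Try {ParentIncome, UnionMember}:
  P1: blocked at fork node UnionMember ∈ conditioning set.
  P2: blocked at fork node UnionMember ∈ conditioning set.
  P3: blocked at fork node ParentIncome ∈ conditioning set.
  P4: blocked at fork node ParentIncome ∈ conditioning set.
  P5: blocked at fork node UnionMember ∈ conditioning set.
  P6: blocked at collider UrbanRes (neither it nor any descendant is in the conditioning set).
  P7: blocked at fork node ParentIncome ∈ conditioning set.
  P8: blocked at fork node UnionMember ∈ conditioning set.
{ParentIncome, UnionMember} contains no descendant of Income and blocks every backdoor path.
Every element of {ParentIncome, UnionMember} is needed (dropping ParentIncome leaves P4 open; dropping UnionMember leaves P2 open), so no proper subset is valid.
Among all size-2 subsets of the eligible variables, only {ParentIncome, UnionMember} blocks every backdoor path, so it is the unique smallest valid adjustment set.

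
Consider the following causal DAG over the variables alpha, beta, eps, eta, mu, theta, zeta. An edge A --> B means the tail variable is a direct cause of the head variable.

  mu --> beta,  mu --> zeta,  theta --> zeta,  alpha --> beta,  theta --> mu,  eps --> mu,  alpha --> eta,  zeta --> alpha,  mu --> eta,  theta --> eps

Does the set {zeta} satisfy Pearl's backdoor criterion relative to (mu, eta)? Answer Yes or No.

No

Backdoor paths from mu to eta (paths whose first edge points into mu):
  P1: mu <- theta -> zeta -> alpha -> eta
  P2: mu <- eps <- theta -> zeta -> alpha -> eta
Condition 1 (no descendant of mu in the set): FAILS — zeta is a descendant of mu.
Condition 2 (every backdoor path blocked by {zeta}):
  P1: blocked at chain node zeta ∈ conditioning set.
  P2: blocked at chain node zeta ∈ conditioning set.
{zeta} does not satisfy the backdoor criterion.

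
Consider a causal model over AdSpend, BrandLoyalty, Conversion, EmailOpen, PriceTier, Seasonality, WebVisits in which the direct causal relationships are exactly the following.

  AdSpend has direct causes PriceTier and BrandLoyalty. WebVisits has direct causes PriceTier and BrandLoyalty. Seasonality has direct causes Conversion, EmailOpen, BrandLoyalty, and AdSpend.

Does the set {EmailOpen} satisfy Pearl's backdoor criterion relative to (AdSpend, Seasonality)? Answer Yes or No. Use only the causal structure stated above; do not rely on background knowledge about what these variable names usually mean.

Backdoor paths from AdSpend to Seasonality (paths whose first edge points into AdSpend):
  P1: AdSpend <- PriceTier -> WebVisits <- BrandLoyalty -> Seasonality
  P2: AdSpend <- BrandLoyalty -> Seasonality
Condition 1 (no descendant of AdSpend in the set): holds — descendants of AdSpend are {Seasonality}; none are in {EmailOpen}.
Condition 2 (every backdoor path blocked by {EmailOpen}):
  P1: blocked at collider WebVisits (neither it nor any descendant is in the conditioning set).
  P2: open — no interior node is in the conditioning set.
{EmailOpen} does not satisfy the backdoor criterion.

No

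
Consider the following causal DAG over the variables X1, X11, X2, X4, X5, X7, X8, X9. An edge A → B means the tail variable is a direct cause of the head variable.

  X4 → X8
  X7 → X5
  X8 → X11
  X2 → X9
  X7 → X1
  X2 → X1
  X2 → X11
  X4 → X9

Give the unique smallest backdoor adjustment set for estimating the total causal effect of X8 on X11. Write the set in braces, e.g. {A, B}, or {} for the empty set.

{}

Variables eligible for adjustment (non-descendants of X8, excluding X8 and X11): {X1, X2, X4, X5, X7, X9}.
Backdoor paths from X8 to X11:
  P1: X8 <- X4 -> X9 <- X2 -> X11
Each backdoor path contains an unconditioned collider, so every path is already blocked with the empty conditioning set:
  P1: blocked at collider X9 (neither it nor any descendant is in the conditioning set).
The empty set is therefore the unique smallest valid set.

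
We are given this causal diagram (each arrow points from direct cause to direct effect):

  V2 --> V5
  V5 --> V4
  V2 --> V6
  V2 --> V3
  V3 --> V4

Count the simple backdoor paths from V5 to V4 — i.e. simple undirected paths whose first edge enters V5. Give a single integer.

A backdoor path from V5 to V4 is any simple undirected path whose first edge points into V5 (i.e. leaves V5 via a parent).
Parents of V5: {V2}.
Enumerating:
  P1: V5 <- V2 -> V3 -> V4
That exhausts the simple backdoor paths. Count: 1.

1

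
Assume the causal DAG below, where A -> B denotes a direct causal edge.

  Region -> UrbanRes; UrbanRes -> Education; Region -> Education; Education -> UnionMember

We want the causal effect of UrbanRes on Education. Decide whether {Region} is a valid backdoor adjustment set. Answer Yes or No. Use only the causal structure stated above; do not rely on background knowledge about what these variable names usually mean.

Yes

Backdoor paths from UrbanRes to Education (paths whose first edge points into UrbanRes):
  P1: UrbanRes <- Region -> Education
Condition 1 (no descendant of UrbanRes in the set): holds — descendants of UrbanRes are {Education, UnionMember}; none are in {Region}.
Condition 2 (every backdoor path blocked by {Region}):
  P1: blocked at fork node Region ∈ conditioning set.
{Region} satisfies the backdoor criterion.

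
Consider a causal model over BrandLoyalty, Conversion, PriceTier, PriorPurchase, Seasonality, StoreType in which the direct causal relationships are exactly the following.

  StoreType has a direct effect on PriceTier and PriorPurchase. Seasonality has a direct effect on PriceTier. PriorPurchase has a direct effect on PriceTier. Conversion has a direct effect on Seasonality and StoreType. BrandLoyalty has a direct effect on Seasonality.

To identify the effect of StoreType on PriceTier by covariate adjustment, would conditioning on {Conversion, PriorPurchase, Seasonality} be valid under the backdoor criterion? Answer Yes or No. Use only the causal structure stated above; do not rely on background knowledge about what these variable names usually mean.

No

Backdoor paths from StoreType to PriceTier (paths whose first edge points into StoreType):
  P1: StoreType <- Conversion -> Seasonality -> PriceTier
Condition 1 (no descendant of StoreType in the set): FAILS — PriorPurchase is a descendant of StoreType.
Condition 2 (every backdoor path blocked by {Conversion, PriorPurchase, Seasonality}):
  P1: blocked at fork node Conversion ∈ conditioning set.
{Conversion, PriorPurchase, Seasonality} does not satisfy the backdoor criterion.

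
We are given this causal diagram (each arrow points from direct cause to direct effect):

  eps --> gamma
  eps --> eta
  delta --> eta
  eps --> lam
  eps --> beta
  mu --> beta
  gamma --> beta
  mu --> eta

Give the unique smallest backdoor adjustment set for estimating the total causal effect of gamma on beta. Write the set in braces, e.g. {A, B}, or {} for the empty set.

{eps}

Variables eligible for adjustment (non-descendants of gamma, excluding gamma and beta): {delta, eps, eta, lam, mu}.
Backdoor paths from gamma to beta:
  P1: gamma <- eps -> eta <- mu -> beta
  P2: gamma <- eps -> beta
The empty set is not sufficient: P2 (gamma <- eps -> beta) has no collider blocking it and no conditioned non-collider, so it is open.
Try {eps}:
  P1: blocked at fork node eps ∈ conditioning set.
  P2: blocked at fork node eps ∈ conditioning set.
{eps} contains no descendant of gamma and blocks every backdoor path.
No other singleton works — e.g. {delta} leaves P2 open — so {eps} is the unique smallest valid adjustment set.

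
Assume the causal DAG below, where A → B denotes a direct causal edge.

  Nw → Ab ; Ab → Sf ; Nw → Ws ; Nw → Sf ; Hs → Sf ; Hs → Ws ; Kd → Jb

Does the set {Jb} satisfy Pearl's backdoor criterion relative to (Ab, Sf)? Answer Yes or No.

Backdoor paths from Ab to Sf (paths whose first edge points into Ab):
  P1: Ab <- Nw -> Sf
  P2: Ab <- Nw -> Ws <- Hs -> Sf
Condition 1 (no descendant of Ab in the set): holds — descendants of Ab are {Sf}; none are in {Jb}.
Condition 2 (every backdoor path blocked by {Jb}):
  P1: open — no interior node is in the conditioning set.
  P2: blocked at collider Ws (neither it nor any descendant is in the conditioning set).
{Jb} does not satisfy the backdoor criterion.

No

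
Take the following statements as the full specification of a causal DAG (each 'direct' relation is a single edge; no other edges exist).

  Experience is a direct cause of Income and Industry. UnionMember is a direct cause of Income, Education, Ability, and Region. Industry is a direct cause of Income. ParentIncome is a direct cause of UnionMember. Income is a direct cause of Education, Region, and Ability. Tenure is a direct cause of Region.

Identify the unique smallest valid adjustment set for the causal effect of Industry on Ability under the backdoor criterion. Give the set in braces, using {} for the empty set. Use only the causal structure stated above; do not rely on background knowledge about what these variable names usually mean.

{Experience}

Variables eligible for adjustment (non-descendants of Industry, excluding Industry and Ability): {Experience, ParentIncome, Tenure, UnionMember}.
Backdoor paths from Industry to Ability:
  P1: Industry <- Experience -> Income <- UnionMember -> Ability
  P2: Industry <- Experience -> Income -> Ability
  P3: Industry <- Experience -> Income -> Region <- UnionMember -> Ability
  P4: Industry <- Experience -> Income -> Education <- UnionMember -> Ability
The empty set is not sufficient: P2 (Industry <- Experience -> Income -> Ability) has no collider blocking it and no conditioned non-collider, so it is open.
Try {Experience}:
  P1: blocked at fork node Experience ∈ conditioning set.
  P2: blocked at fork node Experience ∈ conditioning set.
  P3: blocked at fork node Experience ∈ conditioning set.
  P4: blocked at fork node Experience ∈ conditioning set.
{Experience} contains no descendant of Industry and blocks every backdoor path.
No other singleton works — e.g. {ParentIncome} leaves P2 open — so {Experience} is the unique smallest valid adjustment set.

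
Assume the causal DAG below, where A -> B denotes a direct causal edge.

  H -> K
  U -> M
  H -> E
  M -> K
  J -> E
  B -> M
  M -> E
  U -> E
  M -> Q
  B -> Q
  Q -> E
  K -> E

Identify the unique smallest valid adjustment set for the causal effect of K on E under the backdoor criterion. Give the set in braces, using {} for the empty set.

{H, M}

Variables eligible for adjustment (non-descendants of K, excluding K and E): {B, H, J, M, Q, U}.
Backdoor paths from K to E:
  P1: K <- M <- B -> Q -> E
  P2: K <- M <- U -> E
  P3: K <- M -> Q -> E
  P4: K <- M -> E
  P5: K <- H -> E
The empty set is not sufficient: P1 (K <- M <- B -> Q -> E) has no collider blocking it and no conditioned non-collider, so it is open.
Try {H, M}:
  P1: blocked at chain node M ∈ conditioning set.
  P2: blocked at chain node M ∈ conditioning set.
  P3: blocked at fork node M ∈ conditioning set.
  P4: blocked at fork node M ∈ conditioning set.
  P5: blocked at fork node H ∈ conditioning set.
{H, M} contains no descendant of K and blocks every backdoor path.
Every element of {H, M} is needed (dropping H leaves P5 open; dropping M leaves P1 open), so no proper subset is valid.
Among all size-2 subsets of the eligible variables, only {H, M} blocks every backdoor path, so it is the unique smallest valid adjustment set.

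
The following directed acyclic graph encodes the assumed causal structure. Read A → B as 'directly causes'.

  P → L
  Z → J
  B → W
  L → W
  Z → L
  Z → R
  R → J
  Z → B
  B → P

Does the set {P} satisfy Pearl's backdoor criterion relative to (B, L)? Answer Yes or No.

Backdoor paths from B to L (paths whose first edge points into B):
  P1: B <- Z -> L
Condition 1 (no descendant of B in the set): FAILS — P is a descendant of B.
Condition 2 (every backdoor path blocked by {P}):
  P1: open — no interior node is in the conditioning set.
{P} does not satisfy the backdoor criterion.

No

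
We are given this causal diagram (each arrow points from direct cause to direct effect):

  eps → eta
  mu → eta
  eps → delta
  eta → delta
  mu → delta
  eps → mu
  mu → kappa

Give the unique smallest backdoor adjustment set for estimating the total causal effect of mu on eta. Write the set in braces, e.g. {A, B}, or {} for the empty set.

Variables eligible for adjustment (non-descendants of mu, excluding mu and eta): {eps}.
Backdoor paths from mu to eta:
  P1: mu <- eps -> eta
  P2: mu <- eps -> delta <- eta
The empty set is not sufficient: P1 (mu <- eps -> eta) has no collider blocking it and no conditioned non-collider, so it is open.
Try {eps}:
  P1: blocked at fork node eps ∈ conditioning set.
  P2: blocked at fork node eps ∈ conditioning set.
{eps} contains no descendant of mu and blocks every backdoor path.
{eps} is the unique smallest valid adjustment set.

{eps}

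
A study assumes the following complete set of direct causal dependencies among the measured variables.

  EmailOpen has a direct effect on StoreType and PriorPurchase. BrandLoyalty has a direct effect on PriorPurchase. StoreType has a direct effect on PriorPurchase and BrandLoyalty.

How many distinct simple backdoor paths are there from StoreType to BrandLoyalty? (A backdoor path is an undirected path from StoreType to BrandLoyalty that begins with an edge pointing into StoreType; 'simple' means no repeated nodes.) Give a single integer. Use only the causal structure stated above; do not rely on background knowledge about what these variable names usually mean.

1

A backdoor path from StoreType to BrandLoyalty is any simple undirected path whose first edge points into StoreType (i.e. leaves StoreType via a parent).
Parents of StoreType: {EmailOpen}.
Enumerating:
  P1: StoreType <- EmailOpen -> PriorPurchase <- BrandLoyalty
That exhausts the simple backdoor paths. Count: 1.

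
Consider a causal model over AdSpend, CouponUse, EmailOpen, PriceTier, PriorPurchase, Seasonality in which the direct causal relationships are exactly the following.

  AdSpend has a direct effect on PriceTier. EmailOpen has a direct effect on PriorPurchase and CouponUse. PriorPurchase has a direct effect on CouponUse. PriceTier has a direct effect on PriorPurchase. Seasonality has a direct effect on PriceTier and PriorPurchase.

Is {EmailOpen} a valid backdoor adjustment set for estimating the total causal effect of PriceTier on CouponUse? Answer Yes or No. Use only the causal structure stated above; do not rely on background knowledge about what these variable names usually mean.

Backdoor paths from PriceTier to CouponUse (paths whose first edge points into PriceTier):
  P1: PriceTier <- Seasonality -> PriorPurchase <- EmailOpen -> CouponUse
  P2: PriceTier <- Seasonality -> PriorPurchase -> CouponUse
Condition 1 (no descendant of PriceTier in the set): holds — descendants of PriceTier are {CouponUse, PriorPurchase}; none are in {EmailOpen}.
Condition 2 (every backdoor path blocked by {EmailOpen}):
  P1: blocked at collider PriorPurchase (neither it nor any descendant is in the conditioning set).
  P2: open — no interior node is in the conditioning set.
{EmailOpen} does not satisfy the backdoor criterion.

No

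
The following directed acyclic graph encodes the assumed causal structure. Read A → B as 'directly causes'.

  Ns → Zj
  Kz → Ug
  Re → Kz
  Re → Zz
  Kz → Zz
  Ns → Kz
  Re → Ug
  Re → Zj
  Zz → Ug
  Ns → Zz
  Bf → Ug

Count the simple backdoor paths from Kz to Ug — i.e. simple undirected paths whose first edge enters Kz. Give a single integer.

7

A backdoor path from Kz to Ug is any simple undirected path whose first edge points into Kz (i.e. leaves Kz via a parent).
Parents of Kz: {Ns, Re}.
Enumerating:
  P1: Kz <- Ns -> Zz <- Re -> Ug
  P2: Kz <- Ns -> Zz -> Ug
  P3: Kz <- Ns -> Zj <- Re -> Zz -> Ug
  P4: Kz <- Ns -> Zj <- Re -> Ug
  P5: Kz <- Re -> Zz -> Ug
  P6: Kz <- Re -> Ug
  P7: Kz <- Re -> Zj <- Ns -> Zz -> Ug
That exhausts the simple backdoor paths. Count: 7.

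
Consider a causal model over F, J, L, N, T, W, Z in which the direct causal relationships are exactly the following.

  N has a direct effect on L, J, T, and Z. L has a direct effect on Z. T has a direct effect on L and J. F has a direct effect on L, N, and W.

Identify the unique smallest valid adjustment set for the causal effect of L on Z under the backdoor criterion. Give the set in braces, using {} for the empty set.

Variables eligible for adjustment (non-descendants of L, excluding L and Z): {F, J, N, T, W}.
Backdoor paths from L to Z:
  P1: L <- F -> N -> Z
  P2: L <- N -> Z
  P3: L <- T <- N -> Z
  P4: L <- T -> J <- N -> Z
The empty set is not sufficient: P1 (L <- F -> N -> Z) has no collider blocking it and no conditioned non-collider, so it is open.
Try {N}:
  P1: blocked at chain node N ∈ conditioning set.
  P2: blocked at fork node N ∈ conditioning set.
  P3: blocked at fork node N ∈ conditioning set.
  P4: blocked at collider J (neither it nor any descendant is in the conditioning set).
{N} contains no descendant of L and blocks every backdoor path.
No other singleton works — e.g. {F} leaves P2 open — so {N} is the unique smallest valid adjustment set.

{N}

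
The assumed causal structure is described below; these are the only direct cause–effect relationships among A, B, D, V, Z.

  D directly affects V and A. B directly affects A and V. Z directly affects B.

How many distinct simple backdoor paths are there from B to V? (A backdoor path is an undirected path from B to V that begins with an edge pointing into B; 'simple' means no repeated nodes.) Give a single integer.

0

A backdoor path from B to V is any simple undirected path whose first edge points into B (i.e. leaves B via a parent).
Parents of B: {Z}.
No simple path from any parent of B reaches V without revisiting B, so there are no backdoor paths.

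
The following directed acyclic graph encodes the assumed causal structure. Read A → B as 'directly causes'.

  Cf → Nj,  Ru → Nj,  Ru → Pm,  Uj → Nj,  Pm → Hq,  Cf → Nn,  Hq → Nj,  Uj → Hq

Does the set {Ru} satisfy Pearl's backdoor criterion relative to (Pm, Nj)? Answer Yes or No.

Yes

Backdoor paths from Pm to Nj (paths whose first edge points into Pm):
  P1: Pm <- Ru -> Nj
Condition 1 (no descendant of Pm in the set): holds — descendants of Pm are {Hq, Nj}; none are in {Ru}.
Condition 2 (every backdoor path blocked by {Ru}):
  P1: blocked at fork node Ru ∈ conditioning set.
{Ru} satisfies the backdoor criterion.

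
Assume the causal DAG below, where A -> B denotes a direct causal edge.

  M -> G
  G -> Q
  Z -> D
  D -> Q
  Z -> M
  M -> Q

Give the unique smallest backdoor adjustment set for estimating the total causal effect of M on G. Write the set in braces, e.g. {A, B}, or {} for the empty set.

{}

Variables eligible for adjustment (non-descendants of M, excluding M and G): {D, Z}.
Backdoor paths from M to G:
  P1: M <- Z -> D -> Q <- G
Each backdoor path contains an unconditioned collider, so every path is already blocked with the empty conditioning set:
  P1: blocked at collider Q (neither it nor any descendant is in the conditioning set).
The empty set is therefore the unique smallest valid set.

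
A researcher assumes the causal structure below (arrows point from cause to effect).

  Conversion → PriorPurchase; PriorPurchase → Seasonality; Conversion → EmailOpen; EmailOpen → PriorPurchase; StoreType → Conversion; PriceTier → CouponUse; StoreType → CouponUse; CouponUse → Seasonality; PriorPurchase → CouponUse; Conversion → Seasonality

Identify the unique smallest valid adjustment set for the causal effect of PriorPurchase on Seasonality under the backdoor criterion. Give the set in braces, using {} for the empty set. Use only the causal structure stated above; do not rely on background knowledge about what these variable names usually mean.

{Conversion}

Variables eligible for adjustment (non-descendants of PriorPurchase, excluding PriorPurchase and Seasonality): {Conversion, EmailOpen, PriceTier, StoreType}.
Backdoor paths from PriorPurchase to Seasonality:
  P1: PriorPurchase <- Conversion <- StoreType -> CouponUse -> Seasonality
  P2: PriorPurchase <- Conversion -> Seasonality
  P3: PriorPurchase <- EmailOpen <- Conversion <- StoreType -> CouponUse -> Seasonality
  P4: PriorPurchase <- EmailOpen <- Conversion -> Seasonality
The empty set is not sufficient: P1 (PriorPurchase <- Conversion <- StoreType -> CouponUse -> Seasonality) has no collider blocking it and no conditioned non-collider, so it is open.
Try {Conversion}:
  P1: blocked at chain node Conversion ∈ conditioning set.
  P2: blocked at fork node Conversion ∈ conditioning set.
  P3: blocked at chain node Conversion ∈ conditioning set.
  P4: blocked at fork node Conversion ∈ conditioning set.
{Conversion} contains no descendant of PriorPurchase and blocks every backdoor path.
No other singleton works — e.g. {StoreType} leaves P2 open — so {Conversion} is the unique smallest valid adjustment set.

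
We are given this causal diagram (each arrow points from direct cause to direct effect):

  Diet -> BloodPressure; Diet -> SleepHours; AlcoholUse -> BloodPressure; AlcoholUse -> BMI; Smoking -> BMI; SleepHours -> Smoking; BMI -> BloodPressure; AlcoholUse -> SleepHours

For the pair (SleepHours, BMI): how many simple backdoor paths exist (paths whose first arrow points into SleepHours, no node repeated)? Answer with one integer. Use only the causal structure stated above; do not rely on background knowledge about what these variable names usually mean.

A backdoor path from SleepHours to BMI is any simple undirected path whose first edge points into SleepHours (i.e. leaves SleepHours via a parent).
Parents of SleepHours: {AlcoholUse, Diet}.
Enumerating:
  P1: SleepHours <- Diet -> BloodPressure <- AlcoholUse -> BMI
  P2: SleepHours <- Diet -> BloodPressure <- BMI
  P3: SleepHours <- AlcoholUse -> BMI
  P4: SleepHours <- AlcoholUse -> BloodPressure <- BMI
That exhausts the simple backdoor paths. Count: 4.

4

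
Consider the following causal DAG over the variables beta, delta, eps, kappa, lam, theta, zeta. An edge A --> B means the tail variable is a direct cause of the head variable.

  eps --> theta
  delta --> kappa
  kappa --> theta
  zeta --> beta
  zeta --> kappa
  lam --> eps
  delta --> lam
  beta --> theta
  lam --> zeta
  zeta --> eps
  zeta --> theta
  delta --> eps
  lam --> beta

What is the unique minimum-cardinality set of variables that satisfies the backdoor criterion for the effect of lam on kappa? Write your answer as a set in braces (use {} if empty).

Variables eligible for adjustment (non-descendants of lam, excluding lam and kappa): {delta}.
Backdoor paths from lam to kappa:
  P1: lam <- delta -> kappa
  P2: lam <- delta -> eps <- zeta -> beta -> theta <- kappa
  P3: lam <- delta -> eps <- zeta -> kappa
  P4: lam <- delta -> eps <- zeta -> theta <- kappa
  P5: lam <- delta -> eps -> theta <- zeta -> kappa
  P6: lam <- delta -> eps -> theta <- beta <- zeta -> kappa
  P7: lam <- delta -> eps -> theta <- kappa
The empty set is not sufficient: P1 (lam <- delta -> kappa) has no collider blocking it and no conditioned non-collider, so it is open.
Try {delta}:
  P1: blocked at fork node delta ∈ conditioning set.
  P2: blocked at fork node delta ∈ conditioning set.
  P3: blocked at fork node delta ∈ conditioning set.
  P4: blocked at fork node delta ∈ conditioning set.
  P5: blocked at fork node delta ∈ conditioning set.
  P6: blocked at fork node delta ∈ conditioning set.
  P7: blocked at fork node delta ∈ conditioning set.
{delta} contains no descendant of lam and blocks every backdoor path.
{delta} is the unique smallest valid adjustment set.

{delta}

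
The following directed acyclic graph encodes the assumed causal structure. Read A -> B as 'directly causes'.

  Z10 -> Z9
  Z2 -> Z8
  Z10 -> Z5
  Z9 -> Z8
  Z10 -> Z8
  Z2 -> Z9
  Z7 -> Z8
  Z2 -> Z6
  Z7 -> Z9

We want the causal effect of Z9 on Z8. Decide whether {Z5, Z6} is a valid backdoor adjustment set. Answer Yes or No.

No

Backdoor paths from Z9 to Z8 (paths whose first edge points into Z9):
  P1: Z9 <- Z2 -> Z8
  P2: Z9 <- Z7 -> Z8
  P3: Z9 <- Z10 -> Z8
Condition 1 (no descendant of Z9 in the set): holds — descendants of Z9 are {Z8}; none are in {Z5, Z6}.
Condition 2 (every backdoor path blocked by {Z5, Z6}):
  P1: open — no interior node is in the conditioning set.
  P2: open — no interior node is in the conditioning set.
  P3: open — no interior node is in the conditioning set.
{Z5, Z6} does not satisfy the backdoor criterion.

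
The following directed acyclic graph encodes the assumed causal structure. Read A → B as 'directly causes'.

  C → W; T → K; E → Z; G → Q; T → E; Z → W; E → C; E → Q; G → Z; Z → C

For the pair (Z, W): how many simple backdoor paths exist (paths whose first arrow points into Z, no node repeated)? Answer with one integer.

A backdoor path from Z to W is any simple undirected path whose first edge points into Z (i.e. leaves Z via a parent).
Parents of Z: {E, G}.
Enumerating:
  P1: Z <- G -> Q <- E -> C -> W
  P2: Z <- E -> C -> W
That exhausts the simple backdoor paths. Count: 2.

2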